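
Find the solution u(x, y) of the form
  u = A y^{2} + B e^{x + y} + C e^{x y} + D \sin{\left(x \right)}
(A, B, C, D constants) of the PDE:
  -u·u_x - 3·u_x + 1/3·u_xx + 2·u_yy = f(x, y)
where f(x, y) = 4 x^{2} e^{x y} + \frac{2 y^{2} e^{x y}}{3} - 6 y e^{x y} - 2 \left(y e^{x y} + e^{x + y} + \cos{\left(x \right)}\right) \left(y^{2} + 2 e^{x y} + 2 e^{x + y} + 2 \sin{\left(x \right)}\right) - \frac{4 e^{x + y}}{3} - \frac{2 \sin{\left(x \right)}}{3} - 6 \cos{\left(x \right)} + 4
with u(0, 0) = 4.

Substitute the ansatz u = A y^{2} + B e^{x + y} + C e^{x y} + D \sin{\left(x \right)} into the left-hand side.
Derivatives of the ansatz:
  u_x = B e^{x} e^{y} + C y e^{x y} + D \cos{\left(x \right)}
  u_xx = B e^{x} e^{y} + C y^{2} e^{x y} - D \sin{\left(x \right)}
  u_yy = 2 A + B e^{x} e^{y} + C x^{2} e^{x y}
Term by term:
  -u·u_x = - A B y^{2} e^{x} e^{y} - A C y^{3} e^{x y} - A D y^{2} \cos{\left(x \right)} - B^{2} e^{2 x} e^{2 y} - B C y e^{x} e^{y} e^{x y} - B C e^{x} e^{y} e^{x y} - B D e^{x} e^{y} \sin{\left(x \right)} - B D e^{x} e^{y} \cos{\left(x \right)} - C^{2} y e^{2 x y} - C D y e^{x y} \sin{\left(x \right)} - C D e^{x y} \cos{\left(x \right)} - D^{2} \sin{\left(x \right)} \cos{\left(x \right)}
  -3·u_x = - 3 B e^{x} e^{y} - 3 C y e^{x y} - 3 D \cos{\left(x \right)}
  1/3·u_xx = \frac{B e^{x} e^{y}}{3} + \frac{C y^{2} e^{x y}}{3} - \frac{D \sin{\left(x \right)}}{3}
  2·u_yy = 4 A + 2 B e^{x} e^{y} + 2 C x^{2} e^{x y}
So the left-hand side equals
  - A B y^{2} e^{x} e^{y} - A C y^{3} e^{x y} - A D y^{2} \cos{\left(x \right)} + 4 A - B^{2} e^{2 x} e^{2 y} - B C y e^{x} e^{y} e^{x y} - B C e^{x} e^{y} e^{x y} - B D e^{x} e^{y} \sin{\left(x \right)} - B D e^{x} e^{y} \cos{\left(x \right)} - \frac{2 B e^{x} e^{y}}{3} - C^{2} y e^{2 x y} - C D y e^{x y} \sin{\left(x \right)} - C D e^{x y} \cos{\left(x \right)} + 2 C x^{2} e^{x y} + \frac{C y^{2} e^{x y}}{3} - 3 C y e^{x y} - D^{2} \sin{\left(x \right)} \cos{\left(x \right)} - \frac{D \sin{\left(x \right)}}{3} - 3 D \cos{\left(x \right)}
This must equal f(x, y) identically; expanded, f = 4 x^{2} e^{x y} - 2 y^{3} e^{x y} - 2 y^{2} e^{x} e^{y} + \frac{2 y^{2} e^{x y}}{3} - 2 y^{2} \cos{\left(x \right)} - 4 y e^{x} e^{y} e^{x y} - 4 y e^{2 x y} - 4 y e^{x y} \sin{\left(x \right)} - 6 y e^{x y} - 4 e^{2 x} e^{2 y} - 4 e^{x} e^{y} e^{x y} - 4 e^{x} e^{y} \sin{\left(x \right)} - 4 e^{x} e^{y} \cos{\left(x \right)} - \frac{4 e^{x} e^{y}}{3} - 4 e^{x y} \cos{\left(x \right)} - 4 \sin{\left(x \right)} \cos{\left(x \right)} - \frac{2 \sin{\left(x \right)}}{3} - 6 \cos{\left(x \right)} + 4.
Matching coefficients of the independent functions:
(each divided by its leading coefficient; functions giving the same equation are listed together)
  [constant term]:  A - 1 = 0
  [x^{2} e^{x y}, y e^{x y}, y^{2} e^{x y}]:  C - 2 = 0
  [y e^{2 x y}]:  C^{2} - 4 = 0
  [y^{2} \cos{\left(x \right)}]:  A D - 2 = 0
  [y^{3} e^{x y}]:  A C - 2 = 0
  [e^{x} e^{y}]:  B - 2 = 0
  [e^{2 x} e^{2 y}]:  B^{2} - 4 = 0
  [e^{x y} \cos{\left(x \right)}, y e^{x y} \sin{\left(x \right)}]:  C D - 4 = 0
  [\sin{\left(x \right)} \cos{\left(x \right)}]:  D^{2} - 4 = 0
  [y^{2} e^{x} e^{y}]:  A B - 2 = 0
  [e^{x} e^{y} e^{x y}, y e^{x} e^{y} e^{x y}]:  B C - 4 = 0
  [e^{x} e^{y} \sin{\left(x \right)}, e^{x} e^{y} \cos{\left(x \right)}]:  B D - 4 = 0
  [\sin{\left(x \right)}, \cos{\left(x \right)}]:  D - 2 = 0
Solving: A = 1, B = 2, C = 2, D = 2.
Check against the point condition:
  u(0, 0) = 4  ⟹  B + C = 4  ✓
Hence u(x, y) = y^{2} + 2 e^{x y} + 2 e^{x + y} + 2 \sin{\left(x \right)}.

Answer: u(x, y) = y^{2} + 2 e^{x y} + 2 e^{x + y} + 2 \sin{\left(x \right)}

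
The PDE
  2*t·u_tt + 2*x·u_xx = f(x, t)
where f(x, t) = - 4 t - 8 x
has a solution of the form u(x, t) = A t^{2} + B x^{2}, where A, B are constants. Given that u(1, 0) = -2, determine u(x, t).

Substitute the ansatz u = A t^{2} + B x^{2} into the left-hand side.
Derivatives of the ansatz:
  u_tt = 2 A
  u_xx = 2 B
Term by term:
  2*t·u_tt = 4 A t
  2*x·u_xx = 4 B x
So the left-hand side equals
  4 A t + 4 B x
This must equal f(x, t) = - 4 t - 8 x identically.
Matching coefficients of the independent functions:
  [t]:  4 A = -4
  [x]:  4 B = -8
Solving: A = -1, B = -2.
Check against the point condition:
  u(1, 0) = -2  ⟹  B = -2  ✓
Hence u(x, t) = - t^{2} - 2 x^{2}.

Answer: u(x, t) = - t^{2} - 2 x^{2}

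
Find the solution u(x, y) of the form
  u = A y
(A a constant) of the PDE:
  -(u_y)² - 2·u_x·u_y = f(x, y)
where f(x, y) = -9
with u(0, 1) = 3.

Answer: u(x, y) = 3 y

Derivation:
Substitute the ansatz u = A y into the left-hand side.
Derivatives of the ansatz:
  u_y = A
  u_x = 0
Term by term:
  -(u_y)² = - A^{2}
  -2·u_x·u_y = 0
So the left-hand side equals
  - A^{2}
This must equal f(x, y) = -9 identically.
Matching coefficients of the independent functions:
  [constant term]:  - A^{2} = -9
These equations allow (A) = (-3) or (3).
Impose the point condition(s):
  u(0, 1) = 3  ⟹  A = 3
Only A = 3 satisfies everything.
Hence u(x, y) = 3 y.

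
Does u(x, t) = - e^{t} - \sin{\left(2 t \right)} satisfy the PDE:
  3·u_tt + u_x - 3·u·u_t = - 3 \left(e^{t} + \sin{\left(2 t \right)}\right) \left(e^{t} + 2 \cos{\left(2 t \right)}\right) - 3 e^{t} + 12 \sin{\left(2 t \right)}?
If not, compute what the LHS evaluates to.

Evaluate each term of the left-hand side for u = - e^{t} - \sin{\left(2 t \right)}.
Derivatives:
  u_tt = - e^{t} + 4 \sin{\left(2 t \right)}
  u_x = 0
  u_t = - e^{t} - 2 \cos{\left(2 t \right)}
Terms:
  3·u_tt = - 3 e^{t} + 12 \sin{\left(2 t \right)}
  u_x = 0
  -3·u·u_t = - 3 \left(e^{t} + \sin{\left(2 t \right)}\right) \left(e^{t} + 2 \cos{\left(2 t \right)}\right)
Sum: LHS = - 3 \left(e^{t} + \sin{\left(2 t \right)}\right) \left(e^{t} + 2 \cos{\left(2 t \right)}\right) - 3 e^{t} + 12 \sin{\left(2 t \right)}
This is exactly the given right-hand side, so u is a solution.

Answer: Yes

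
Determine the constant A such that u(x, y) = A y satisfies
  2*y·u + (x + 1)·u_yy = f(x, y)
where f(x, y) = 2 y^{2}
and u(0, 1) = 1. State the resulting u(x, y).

Substitute the ansatz u = A y into the left-hand side.
Derivatives of the ansatz:
  u_yy = 0
Term by term:
  2*y·u = 2 A y^{2}
  (x + 1)·u_yy = 0
So the left-hand side equals
  2 A y^{2}
This must equal f(x, y) = 2 y^{2} identically.
Matching coefficients of the independent functions:
  [y^{2}]:  2 A = 2
Solving: A = 1.
Check against the point condition:
  u(0, 1) = 1  ⟹  A = 1  ✓
Hence u(x, y) = y.

Answer: u(x, y) = y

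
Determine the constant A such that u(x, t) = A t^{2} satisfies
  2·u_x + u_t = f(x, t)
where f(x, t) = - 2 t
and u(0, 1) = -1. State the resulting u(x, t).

Substitute the ansatz u = A t^{2} into the left-hand side.
Derivatives of the ansatz:
  u_x = 0
  u_t = 2 A t
Term by term:
  2·u_x = 0
  u_t = 2 A t
So the left-hand side equals
  2 A t
This must equal f(x, t) = - 2 t identically.
Matching coefficients of the independent functions:
  [t]:  2 A = -2
Solving: A = -1.
Check against the point condition:
  u(0, 1) = -1  ⟹  A = -1  ✓
Hence u(x, t) = - t^{2}.

Answer: u(x, t) = - t^{2}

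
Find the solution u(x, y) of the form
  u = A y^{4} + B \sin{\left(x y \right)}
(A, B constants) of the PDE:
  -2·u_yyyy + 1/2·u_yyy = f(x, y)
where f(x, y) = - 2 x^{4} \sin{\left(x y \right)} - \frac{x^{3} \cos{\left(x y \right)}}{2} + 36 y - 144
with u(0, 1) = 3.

Answer: u(x, y) = 3 y^{4} + \sin{\left(x y \right)}

Derivation:
Substitute the ansatz u = A y^{4} + B \sin{\left(x y \right)} into the left-hand side.
Derivatives of the ansatz:
  u_yyyy = 24 A + B x^{4} \sin{\left(x y \right)}
  u_yyy = 24 A y - B x^{3} \cos{\left(x y \right)}
Term by term:
  -2·u_yyyy = - 48 A - 2 B x^{4} \sin{\left(x y \right)}
  1/2·u_yyy = 12 A y - \frac{B x^{3} \cos{\left(x y \right)}}{2}
So the left-hand side equals
  12 A y - 48 A - 2 B x^{4} \sin{\left(x y \right)} - \frac{B x^{3} \cos{\left(x y \right)}}{2}
This must equal f(x, y) = - 2 x^{4} \sin{\left(x y \right)} - \frac{x^{3} \cos{\left(x y \right)}}{2} + 36 y - 144 identically.
Matching coefficients of the independent functions:
  [constant term]:  - 48 A = -144
  [y]:  12 A = 36
  [x^{3} \cos{\left(x y \right)}]:  - \frac{B}{2} = - \frac{1}{2}
  [x^{4} \sin{\left(x y \right)}]:  - 2 B = -2
Solving: A = 3, B = 1.
Check against the point condition:
  u(0, 1) = 3  ⟹  A = 3  ✓
Hence u(x, y) = 3 y^{4} + \sin{\left(x y \right)}.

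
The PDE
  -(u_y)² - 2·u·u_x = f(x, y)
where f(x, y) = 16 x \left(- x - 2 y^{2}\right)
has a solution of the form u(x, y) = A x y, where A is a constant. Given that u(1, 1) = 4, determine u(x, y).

Substitute the ansatz u = A x y into the left-hand side.
Derivatives of the ansatz:
  u_y = A x
  u_x = A y
Term by term:
  -(u_y)² = - A^{2} x^{2}
  -2·u·u_x = - 2 A^{2} x y^{2}
So the left-hand side equals
  - A^{2} x^{2} - 2 A^{2} x y^{2}
This must equal f(x, y) identically; expanded, f = - 16 x^{2} - 32 x y^{2}.
Matching coefficients of the independent functions:
  [x^{2}]:  - A^{2} = -16
  [x y^{2}]:  - 2 A^{2} = -32
These equations allow (A) = (-4) or (4).
Impose the point condition(s):
  u(1, 1) = 4  ⟹  A = 4
Only A = 4 satisfies everything.
Hence u(x, y) = 4 x y.

Answer: u(x, y) = 4 x y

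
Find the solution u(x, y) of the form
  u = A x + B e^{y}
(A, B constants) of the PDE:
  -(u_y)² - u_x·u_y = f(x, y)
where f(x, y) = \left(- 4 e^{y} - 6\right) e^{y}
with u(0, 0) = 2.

Substitute the ansatz u = A x + B e^{y} into the left-hand side.
Derivatives of the ansatz:
  u_y = B e^{y}
  u_x = A
Term by term:
  -(u_y)² = - B^{2} e^{2 y}
  -u_x·u_y = - A B e^{y}
So the left-hand side equals
  - A B e^{y} - B^{2} e^{2 y}
This must equal f(x, y) = \left(- 4 e^{y} - 6\right) e^{y} identically.
Matching coefficients of the independent functions:
  [e^{y}]:  - A B = -6
  [e^{2 y}]:  - B^{2} = -4
These equations allow (A, B) = (-3, -2) or (3, 2).
Impose the point condition(s):
  u(0, 0) = 2  ⟹  B = 2
Only A = 3, B = 2 satisfies everything.
Hence u(x, y) = 3 x + 2 e^{y}.

Answer: u(x, y) = 3 x + 2 e^{y}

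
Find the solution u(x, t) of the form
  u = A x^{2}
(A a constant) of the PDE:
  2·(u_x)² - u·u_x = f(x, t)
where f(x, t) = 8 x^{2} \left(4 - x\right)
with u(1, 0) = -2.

Substitute the ansatz u = A x^{2} into the left-hand side.
Derivatives of the ansatz:
  u_x = 2 A x
Term by term:
  2·(u_x)² = 8 A^{2} x^{2}
  -u·u_x = - 2 A^{2} x^{3}
So the left-hand side equals
  - 2 A^{2} x^{3} + 8 A^{2} x^{2}
This must equal f(x, t) identically; expanded, f = - 8 x^{3} + 32 x^{2}.
Matching coefficients of the independent functions:
  [x^{2}]:  8 A^{2} = 32
  [x^{3}]:  - 2 A^{2} = -8
These equations allow (A) = (-2) or (2).
Impose the point condition(s):
  u(1, 0) = -2  ⟹  A = -2
Only A = -2 satisfies everything.
Hence u(x, t) = - 2 x^{2}.

Answer: u(x, t) = - 2 x^{2}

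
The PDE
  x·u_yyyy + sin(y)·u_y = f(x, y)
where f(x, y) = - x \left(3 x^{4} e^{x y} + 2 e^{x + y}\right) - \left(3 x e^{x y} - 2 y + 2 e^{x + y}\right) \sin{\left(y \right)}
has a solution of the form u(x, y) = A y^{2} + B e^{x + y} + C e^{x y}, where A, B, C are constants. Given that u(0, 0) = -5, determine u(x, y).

Answer: u(x, y) = y^{2} - 3 e^{x y} - 2 e^{x + y}

Derivation:
Substitute the ansatz u = A y^{2} + B e^{x + y} + C e^{x y} into the left-hand side.
Derivatives of the ansatz:
  u_yyyy = B e^{x} e^{y} + C x^{4} e^{x y}
  u_y = 2 A y + B e^{x} e^{y} + C x e^{x y}
Term by term:
  x·u_yyyy = B x e^{x} e^{y} + C x^{5} e^{x y}
  sin(y)·u_y = 2 A y \sin{\left(y \right)} + B e^{x} e^{y} \sin{\left(y \right)} + C x e^{x y} \sin{\left(y \right)}
So the left-hand side equals
  2 A y \sin{\left(y \right)} + B x e^{x} e^{y} + B e^{x} e^{y} \sin{\left(y \right)} + C x^{5} e^{x y} + C x e^{x y} \sin{\left(y \right)}
This must equal f(x, y) identically; expanded, f = - 3 x^{5} e^{x y} - 2 x e^{x} e^{y} - 3 x e^{x y} \sin{\left(y \right)} + 2 y \sin{\left(y \right)} - 2 e^{x} e^{y} \sin{\left(y \right)}.
Matching coefficients of the independent functions:
  [x^{5} e^{x y}, x e^{x y} \sin{\left(y \right)}]:  C = -3
  [y \sin{\left(y \right)}]:  2 A = 2
  [x e^{x} e^{y}, e^{x} e^{y} \sin{\left(y \right)}]:  B = -2
Solving: A = 1, B = -2, C = -3.
Check against the point condition:
  u(0, 0) = -5  ⟹  B + C = -5  ✓
Hence u(x, y) = y^{2} - 3 e^{x y} - 2 e^{x + y}.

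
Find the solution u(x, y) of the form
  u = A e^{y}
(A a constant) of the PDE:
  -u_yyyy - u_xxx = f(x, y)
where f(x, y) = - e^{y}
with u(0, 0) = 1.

Answer: u(x, y) = e^{y}

Derivation:
Substitute the ansatz u = A e^{y} into the left-hand side.
Derivatives of the ansatz:
  u_yyyy = A e^{y}
  u_xxx = 0
Term by term:
  -u_yyyy = - A e^{y}
  -u_xxx = 0
So the left-hand side equals
  - A e^{y}
This must equal f(x, y) = - e^{y} identically.
Matching coefficients of the independent functions:
  [e^{y}]:  - A = -1
Solving: A = 1.
Check against the point condition:
  u(0, 0) = 1  ⟹  A = 1  ✓
Hence u(x, y) = e^{y}.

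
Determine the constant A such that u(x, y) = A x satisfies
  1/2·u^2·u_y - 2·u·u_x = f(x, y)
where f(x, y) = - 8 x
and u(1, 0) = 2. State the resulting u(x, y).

Answer: u(x, y) = 2 x

Derivation:
Substitute the ansatz u = A x into the left-hand side.
Derivatives of the ansatz:
  u_y = 0
  u_x = A
Term by term:
  1/2·u^2·u_y = 0
  -2·u·u_x = - 2 A^{2} x
So the left-hand side equals
  - 2 A^{2} x
This must equal f(x, y) = - 8 x identically.
Matching coefficients of the independent functions:
  [x]:  - 2 A^{2} = -8
These equations allow (A) = (-2) or (2).
Impose the point condition(s):
  u(1, 0) = 2  ⟹  A = 2
Only A = 2 satisfies everything.
Hence u(x, y) = 2 x.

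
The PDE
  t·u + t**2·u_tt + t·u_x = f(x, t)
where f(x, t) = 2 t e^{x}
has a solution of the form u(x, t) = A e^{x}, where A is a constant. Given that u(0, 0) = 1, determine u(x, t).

Substitute the ansatz u = A e^{x} into the left-hand side.
Derivatives of the ansatz:
  u_tt = 0
  u_x = A e^{x}
Term by term:
  t·u = A t e^{x}
  t**2·u_tt = 0
  t·u_x = A t e^{x}
So the left-hand side equals
  2 A t e^{x}
This must equal f(x, t) = 2 t e^{x} identically.
Matching coefficients of the independent functions:
  [t e^{x}]:  2 A = 2
Solving: A = 1.
Check against the point condition:
  u(0, 0) = 1  ⟹  A = 1  ✓
Hence u(x, t) = e^{x}.

Answer: u(x, t) = e^{x}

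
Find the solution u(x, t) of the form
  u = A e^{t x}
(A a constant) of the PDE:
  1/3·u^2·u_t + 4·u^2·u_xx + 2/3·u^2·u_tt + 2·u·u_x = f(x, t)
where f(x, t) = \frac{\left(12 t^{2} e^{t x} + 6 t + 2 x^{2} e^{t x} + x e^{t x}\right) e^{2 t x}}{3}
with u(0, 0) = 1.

Substitute the ansatz u = A e^{t x} into the left-hand side.
Derivatives of the ansatz:
  u_t = A x e^{t x}
  u_xx = A t^{2} e^{t x}
  u_tt = A x^{2} e^{t x}
  u_x = A t e^{t x}
Term by term:
  1/3·u^2·u_t = \frac{A^{3} x e^{3 t x}}{3}
  4·u^2·u_xx = 4 A^{3} t^{2} e^{3 t x}
  2/3·u^2·u_tt = \frac{2 A^{3} x^{2} e^{3 t x}}{3}
  2·u·u_x = 2 A^{2} t e^{2 t x}
So the left-hand side equals
  4 A^{3} t^{2} e^{3 t x} + \frac{2 A^{3} x^{2} e^{3 t x}}{3} + \frac{A^{3} x e^{3 t x}}{3} + 2 A^{2} t e^{2 t x}
This must equal f(x, t) identically; expanded, f = 4 t^{2} e^{3 t x} + 2 t e^{2 t x} + \frac{2 x^{2} e^{3 t x}}{3} + \frac{x e^{3 t x}}{3}.
Matching coefficients of the independent functions:
  [t e^{2 t x}]:  2 A^{2} = 2
  [t^{2} e^{3 t x}]:  4 A^{3} = 4
  [x e^{3 t x}]:  \frac{A^{3}}{3} = \frac{1}{3}
  [x^{2} e^{3 t x}]:  \frac{2 A^{3}}{3} = \frac{2}{3}
Solving: A = 1.
Check against the point condition:
  u(0, 0) = 1  ⟹  A = 1  ✓
Hence u(x, t) = e^{t x}.

Answer: u(x, t) = e^{t x}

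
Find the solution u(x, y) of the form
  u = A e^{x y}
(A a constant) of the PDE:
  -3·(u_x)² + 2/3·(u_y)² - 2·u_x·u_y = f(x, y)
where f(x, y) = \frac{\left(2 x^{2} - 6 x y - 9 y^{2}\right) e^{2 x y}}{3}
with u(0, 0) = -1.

Substitute the ansatz u = A e^{x y} into the left-hand side.
Derivatives of the ansatz:
  u_x = A y e^{x y}
  u_y = A x e^{x y}
Term by term:
  -3·(u_x)² = - 3 A^{2} y^{2} e^{2 x y}
  2/3·(u_y)² = \frac{2 A^{2} x^{2} e^{2 x y}}{3}
  -2·u_x·u_y = - 2 A^{2} x y e^{2 x y}
So the left-hand side equals
  \frac{2 A^{2} x^{2} e^{2 x y}}{3} - 2 A^{2} x y e^{2 x y} - 3 A^{2} y^{2} e^{2 x y}
This must equal f(x, y) identically; expanded, f = \frac{2 x^{2} e^{2 x y}}{3} - 2 x y e^{2 x y} - 3 y^{2} e^{2 x y}.
Matching coefficients of the independent functions:
  [x^{2} e^{2 x y}]:  \frac{2 A^{2}}{3} = \frac{2}{3}
  [y^{2} e^{2 x y}]:  - 3 A^{2} = -3
  [x y e^{2 x y}]:  - 2 A^{2} = -2
These equations allow (A) = (-1) or (1).
Impose the point condition(s):
  u(0, 0) = -1  ⟹  A = -1
Only A = -1 satisfies everything.
Hence u(x, y) = - e^{x y}.

Answer: u(x, y) = - e^{x y}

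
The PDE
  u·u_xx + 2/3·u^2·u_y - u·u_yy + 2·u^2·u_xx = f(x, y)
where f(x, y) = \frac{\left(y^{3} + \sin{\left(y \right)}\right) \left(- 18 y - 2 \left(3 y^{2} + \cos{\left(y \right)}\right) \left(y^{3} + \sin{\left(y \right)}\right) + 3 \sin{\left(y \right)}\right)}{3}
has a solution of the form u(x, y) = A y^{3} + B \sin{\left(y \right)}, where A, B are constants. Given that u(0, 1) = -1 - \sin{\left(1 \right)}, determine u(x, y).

Substitute the ansatz u = A y^{3} + B \sin{\left(y \right)} into the left-hand side.
Derivatives of the ansatz:
  u_xx = 0
  u_y = 3 A y^{2} + B \cos{\left(y \right)}
  u_yy = 6 A y - B \sin{\left(y \right)}
Term by term:
  u·u_xx = 0
  2/3·u^2·u_y = 2 A^{3} y^{8} + \frac{2 A^{2} B y^{6} \cos{\left(y \right)}}{3} + 4 A^{2} B y^{5} \sin{\left(y \right)} + \frac{4 A B^{2} y^{3} \sin{\left(y \right)} \cos{\left(y \right)}}{3} + 2 A B^{2} y^{2} \sin^{2}{\left(y \right)} + \frac{2 B^{3} \sin^{2}{\left(y \right)} \cos{\left(y \right)}}{3}
  -u·u_yy = - 6 A^{2} y^{4} + A B y^{3} \sin{\left(y \right)} - 6 A B y \sin{\left(y \right)} + B^{2} \sin^{2}{\left(y \right)}
  2·u^2·u_xx = 0
So the left-hand side equals
  2 A^{3} y^{8} + \frac{2 A^{2} B y^{6} \cos{\left(y \right)}}{3} + 4 A^{2} B y^{5} \sin{\left(y \right)} - 6 A^{2} y^{4} + \frac{4 A B^{2} y^{3} \sin{\left(y \right)} \cos{\left(y \right)}}{3} + 2 A B^{2} y^{2} \sin^{2}{\left(y \right)} + A B y^{3} \sin{\left(y \right)} - 6 A B y \sin{\left(y \right)} + \frac{2 B^{3} \sin^{2}{\left(y \right)} \cos{\left(y \right)}}{3} + B^{2} \sin^{2}{\left(y \right)}
This must equal f(x, y) identically; expanded, f = - 2 y^{8} - \frac{2 y^{6} \cos{\left(y \right)}}{3} - 4 y^{5} \sin{\left(y \right)} - 6 y^{4} - \frac{4 y^{3} \sin{\left(y \right)} \cos{\left(y \right)}}{3} + y^{3} \sin{\left(y \right)} - 2 y^{2} \sin^{2}{\left(y \right)} - 6 y \sin{\left(y \right)} - \frac{2 \sin^{2}{\left(y \right)} \cos{\left(y \right)}}{3} + \sin^{2}{\left(y \right)}.
Matching coefficients of the independent functions:
  [y^{4}]:  - 6 A^{2} = -6
  [y^{8}]:  2 A^{3} = -2
  [y \sin{\left(y \right)}]:  - 6 A B = -6
  [y^{2} \sin^{2}{\left(y \right)}]:  2 A B^{2} = -2
  [y^{3} \sin{\left(y \right)}]:  A B = 1
  [y^{5} \sin{\left(y \right)}]:  4 A^{2} B = -4
  [y^{6} \cos{\left(y \right)}]:  \frac{2 A^{2} B}{3} = - \frac{2}{3}
  [\sin^{2}{\left(y \right)} \cos{\left(y \right)}]:  \frac{2 B^{3}}{3} = - \frac{2}{3}
  [y^{3} \sin{\left(y \right)} \cos{\left(y \right)}]:  \frac{4 A B^{2}}{3} = - \frac{4}{3}
  [\sin^{2}{\left(y \right)}]:  B^{2} = 1
Solving: A = -1, B = -1.
Check against the point condition:
  u(0, 1) = -1 - \sin{\left(1 \right)}  ⟹  A + B \sin{\left(1 \right)} = -1 - \sin{\left(1 \right)}  ✓
Hence u(x, y) = - y^{3} - \sin{\left(y \right)}.

Answer: u(x, y) = - y^{3} - \sin{\left(y \right)}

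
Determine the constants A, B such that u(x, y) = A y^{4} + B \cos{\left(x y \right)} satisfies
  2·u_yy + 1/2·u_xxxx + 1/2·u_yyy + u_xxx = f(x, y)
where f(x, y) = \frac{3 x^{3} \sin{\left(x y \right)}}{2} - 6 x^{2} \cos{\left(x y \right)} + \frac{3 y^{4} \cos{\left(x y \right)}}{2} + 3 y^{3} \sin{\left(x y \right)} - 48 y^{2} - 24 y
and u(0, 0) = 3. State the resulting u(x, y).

Answer: u(x, y) = - 2 y^{4} + 3 \cos{\left(x y \right)}

Derivation:
Substitute the ansatz u = A y^{4} + B \cos{\left(x y \right)} into the left-hand side.
Derivatives of the ansatz:
  u_yy = 12 A y^{2} - B x^{2} \cos{\left(x y \right)}
  u_xxxx = B y^{4} \cos{\left(x y \right)}
  u_yyy = 24 A y + B x^{3} \sin{\left(x y \right)}
  u_xxx = B y^{3} \sin{\left(x y \right)}
Term by term:
  2·u_yy = 24 A y^{2} - 2 B x^{2} \cos{\left(x y \right)}
  1/2·u_xxxx = \frac{B y^{4} \cos{\left(x y \right)}}{2}
  1/2·u_yyy = 12 A y + \frac{B x^{3} \sin{\left(x y \right)}}{2}
  u_xxx = B y^{3} \sin{\left(x y \right)}
So the left-hand side equals
  24 A y^{2} + 12 A y + \frac{B x^{3} \sin{\left(x y \right)}}{2} - 2 B x^{2} \cos{\left(x y \right)} + \frac{B y^{4} \cos{\left(x y \right)}}{2} + B y^{3} \sin{\left(x y \right)}
This must equal f(x, y) = \frac{3 x^{3} \sin{\left(x y \right)}}{2} - 6 x^{2} \cos{\left(x y \right)} + \frac{3 y^{4} \cos{\left(x y \right)}}{2} + 3 y^{3} \sin{\left(x y \right)} - 48 y^{2} - 24 y identically.
Matching coefficients of the independent functions:
  [y]:  12 A = -24
  [y^{2}]:  24 A = -48
  [x^{2} \cos{\left(x y \right)}]:  - 2 B = -6
  [x^{3} \sin{\left(x y \right)}, y^{4} \cos{\left(x y \right)}]:  \frac{B}{2} = \frac{3}{2}
  [y^{3} \sin{\left(x y \right)}]:  B = 3
Solving: A = -2, B = 3.
Check against the point condition:
  u(0, 0) = 3  ⟹  B = 3  ✓
Hence u(x, y) = - 2 y^{4} + 3 \cos{\left(x y \right)}.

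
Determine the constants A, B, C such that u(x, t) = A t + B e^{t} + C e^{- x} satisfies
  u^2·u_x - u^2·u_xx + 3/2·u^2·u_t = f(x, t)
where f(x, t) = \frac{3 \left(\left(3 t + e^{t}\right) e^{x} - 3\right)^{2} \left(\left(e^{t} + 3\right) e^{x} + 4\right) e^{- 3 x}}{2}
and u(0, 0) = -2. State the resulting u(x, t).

Substitute the ansatz u = A t + B e^{t} + C e^{- x} into the left-hand side.
Derivatives of the ansatz:
  u_x = - C e^{- x}
  u_xx = C e^{- x}
  u_t = A + B e^{t}
Term by term:
  u^2·u_x = - A^{2} C t^{2} e^{- x} - 2 A B C t e^{t} e^{- x} - 2 A C^{2} t e^{- 2 x} - B^{2} C e^{2 t} e^{- x} - 2 B C^{2} e^{t} e^{- 2 x} - C^{3} e^{- 3 x}
  -u^2·u_xx = - A^{2} C t^{2} e^{- x} - 2 A B C t e^{t} e^{- x} - 2 A C^{2} t e^{- 2 x} - B^{2} C e^{2 t} e^{- x} - 2 B C^{2} e^{t} e^{- 2 x} - C^{3} e^{- 3 x}
  3/2·u^2·u_t = \frac{3 A^{3} t^{2}}{2} + \frac{3 A^{2} B t^{2} e^{t}}{2} + 3 A^{2} B t e^{t} + 3 A^{2} C t e^{- x} + 3 A B^{2} t e^{2 t} + \frac{3 A B^{2} e^{2 t}}{2} + 3 A B C t e^{t} e^{- x} + 3 A B C e^{t} e^{- x} + \frac{3 A C^{2} e^{- 2 x}}{2} + \frac{3 B^{3} e^{3 t}}{2} + 3 B^{2} C e^{2 t} e^{- x} + \frac{3 B C^{2} e^{t} e^{- 2 x}}{2}
So the left-hand side equals
  \frac{3 A^{3} t^{2}}{2} + \frac{3 A^{2} B t^{2} e^{t}}{2} + 3 A^{2} B t e^{t} - 2 A^{2} C t^{2} e^{- x} + 3 A^{2} C t e^{- x} + 3 A B^{2} t e^{2 t} + \frac{3 A B^{2} e^{2 t}}{2} - A B C t e^{t} e^{- x} + 3 A B C e^{t} e^{- x} - 4 A C^{2} t e^{- 2 x} + \frac{3 A C^{2} e^{- 2 x}}{2} + \frac{3 B^{3} e^{3 t}}{2} + B^{2} C e^{2 t} e^{- x} - \frac{5 B C^{2} e^{t} e^{- 2 x}}{2} - 2 C^{3} e^{- 3 x}
This must equal f(x, t) identically; expanded, f = \frac{27 t^{2} e^{t}}{2} + \frac{81 t^{2}}{2} + 54 t^{2} e^{- x} + 9 t e^{2 t} + 27 t e^{t} + 9 t e^{t} e^{- x} - 81 t e^{- x} - 108 t e^{- 2 x} + \frac{3 e^{3 t}}{2} + \frac{9 e^{2 t}}{2} - 3 e^{2 t} e^{- x} - 27 e^{t} e^{- x} - \frac{45 e^{t} e^{- 2 x}}{2} + \frac{81 e^{- 2 x}}{2} + 54 e^{- 3 x}.
Matching coefficients of the independent functions:
(each divided by its leading coefficient; functions giving the same equation are listed together)
  [t^{2}]:  A^{3} - 27 = 0
  [t e^{t}, t^{2} e^{t}]:  A^{2} B - 9 = 0
  [t e^{2 t}, e^{2 t}]:  A B^{2} - 3 = 0
  [t e^{- 2 x}, e^{- 2 x}]:  A C^{2} - 27 = 0
  [t e^{- x}, t^{2} e^{- x}]:  A^{2} C + 27 = 0
  [e^{t} e^{- 2 x}]:  B C^{2} - 9 = 0
  [e^{t} e^{- x}, t e^{t} e^{- x}]:  A B C + 9 = 0
  [e^{2 t} e^{- x}]:  B^{2} C + 3 = 0
  [e^{3 t}]:  B^{3} - 1 = 0
  [e^{- 3 x}]:  C^{3} + 27 = 0
Solving: A = 3, B = 1, C = -3.
Check against the point condition:
  u(0, 0) = -2  ⟹  B + C = -2  ✓
Hence u(x, t) = 3 t + e^{t} - 3 e^{- x}.

Answer: u(x, t) = 3 t + e^{t} - 3 e^{- x}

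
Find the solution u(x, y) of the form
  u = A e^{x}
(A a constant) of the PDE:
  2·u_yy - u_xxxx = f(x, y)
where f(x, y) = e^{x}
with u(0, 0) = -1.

Answer: u(x, y) = - e^{x}

Derivation:
Substitute the ansatz u = A e^{x} into the left-hand side.
Derivatives of the ansatz:
  u_yy = 0
  u_xxxx = A e^{x}
Term by term:
  2·u_yy = 0
  -u_xxxx = - A e^{x}
So the left-hand side equals
  - A e^{x}
This must equal f(x, y) = e^{x} identically.
Matching coefficients of the independent functions:
  [e^{x}]:  - A = 1
Solving: A = -1.
Check against the point condition:
  u(0, 0) = -1  ⟹  A = -1  ✓
Hence u(x, y) = - e^{x}.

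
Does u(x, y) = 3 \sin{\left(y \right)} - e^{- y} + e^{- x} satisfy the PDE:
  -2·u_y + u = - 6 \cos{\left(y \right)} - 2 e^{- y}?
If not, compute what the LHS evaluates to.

Evaluate each term of the left-hand side for u = 3 \sin{\left(y \right)} - e^{- y} + e^{- x}.
Derivatives:
  u_y = 3 \cos{\left(y \right)} + e^{- y}
Terms:
  -2·u_y = - 6 \cos{\left(y \right)} - 2 e^{- y}
  u = 3 \sin{\left(y \right)} - e^{- y} + e^{- x}
Sum: LHS = 3 \sin{\left(y \right)} - 6 \cos{\left(y \right)} - 3 e^{- y} + e^{- x}
Given right-hand side: - 6 \cos{\left(y \right)} - 2 e^{- y}. Difference LHS − RHS = 3 \sin{\left(y \right)} - e^{- y} + e^{- x} ≠ 0, so u is not a solution.

Answer: No, the LHS evaluates to 3 \sin{\left(y \right)} - 6 \cos{\left(y \right)} - 3 e^{- y} + e^{- x}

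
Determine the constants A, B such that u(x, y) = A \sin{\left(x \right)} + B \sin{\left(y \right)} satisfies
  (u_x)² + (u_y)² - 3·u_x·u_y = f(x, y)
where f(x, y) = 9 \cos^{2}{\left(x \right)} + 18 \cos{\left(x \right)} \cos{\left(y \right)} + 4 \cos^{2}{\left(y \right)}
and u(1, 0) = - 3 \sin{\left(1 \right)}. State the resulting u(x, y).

Substitute the ansatz u = A \sin{\left(x \right)} + B \sin{\left(y \right)} into the left-hand side.
Derivatives of the ansatz:
  u_x = A \cos{\left(x \right)}
  u_y = B \cos{\left(y \right)}
Term by term:
  (u_x)² = A^{2} \cos^{2}{\left(x \right)}
  (u_y)² = B^{2} \cos^{2}{\left(y \right)}
  -3·u_x·u_y = - 3 A B \cos{\left(x \right)} \cos{\left(y \right)}
So the left-hand side equals
  A^{2} \cos^{2}{\left(x \right)} - 3 A B \cos{\left(x \right)} \cos{\left(y \right)} + B^{2} \cos^{2}{\left(y \right)}
This must equal f(x, y) = 9 \cos^{2}{\left(x \right)} + 18 \cos{\left(x \right)} \cos{\left(y \right)} + 4 \cos^{2}{\left(y \right)} identically.
Matching coefficients of the independent functions:
  [\cos{\left(x \right)} \cos{\left(y \right)}]:  - 3 A B = 18
  [\cos^{2}{\left(x \right)}]:  A^{2} = 9
  [\cos^{2}{\left(y \right)}]:  B^{2} = 4
These equations allow (A, B) = (-3, 2) or (3, -2).
Impose the point condition(s):
  u(1, 0) = - 3 \sin{\left(1 \right)}  ⟹  A \sin{\left(1 \right)} = - 3 \sin{\left(1 \right)}
Only A = -3, B = 2 satisfies everything.
Hence u(x, y) = - 3 \sin{\left(x \right)} + 2 \sin{\left(y \right)}.

Answer: u(x, y) = - 3 \sin{\left(x \right)} + 2 \sin{\left(y \right)}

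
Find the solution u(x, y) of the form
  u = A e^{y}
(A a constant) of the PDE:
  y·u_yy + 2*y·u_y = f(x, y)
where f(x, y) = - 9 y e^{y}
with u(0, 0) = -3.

Substitute the ansatz u = A e^{y} into the left-hand side.
Derivatives of the ansatz:
  u_yy = A e^{y}
  u_y = A e^{y}
Term by term:
  y·u_yy = A y e^{y}
  2*y·u_y = 2 A y e^{y}
So the left-hand side equals
  3 A y e^{y}
This must equal f(x, y) = - 9 y e^{y} identically.
Matching coefficients of the independent functions:
  [y e^{y}]:  3 A = -9
Solving: A = -3.
Check against the point condition:
  u(0, 0) = -3  ⟹  A = -3  ✓
Hence u(x, y) = - 3 e^{y}.

Answer: u(x, y) = - 3 e^{y}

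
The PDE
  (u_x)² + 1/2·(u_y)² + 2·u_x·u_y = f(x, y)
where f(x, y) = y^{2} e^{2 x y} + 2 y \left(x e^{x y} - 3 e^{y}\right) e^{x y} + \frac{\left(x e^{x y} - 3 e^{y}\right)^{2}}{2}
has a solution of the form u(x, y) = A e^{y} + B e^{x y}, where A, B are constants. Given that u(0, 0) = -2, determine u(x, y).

Answer: u(x, y) = - 3 e^{y} + e^{x y}

Derivation:
Substitute the ansatz u = A e^{y} + B e^{x y} into the left-hand side.
Derivatives of the ansatz:
  u_x = B y e^{x y}
  u_y = A e^{y} + B x e^{x y}
Term by term:
  (u_x)² = B^{2} y^{2} e^{2 x y}
  1/2·(u_y)² = \frac{A^{2} e^{2 y}}{2} + A B x e^{y} e^{x y} + \frac{B^{2} x^{2} e^{2 x y}}{2}
  2·u_x·u_y = 2 A B y e^{y} e^{x y} + 2 B^{2} x y e^{2 x y}
So the left-hand side equals
  \frac{A^{2} e^{2 y}}{2} + A B x e^{y} e^{x y} + 2 A B y e^{y} e^{x y} + \frac{B^{2} x^{2} e^{2 x y}}{2} + 2 B^{2} x y e^{2 x y} + B^{2} y^{2} e^{2 x y}
This must equal f(x, y) identically; expanded, f = \frac{x^{2} e^{2 x y}}{2} + 2 x y e^{2 x y} - 3 x e^{y} e^{x y} + y^{2} e^{2 x y} - 6 y e^{y} e^{x y} + \frac{9 e^{2 y}}{2}.
Matching coefficients of the independent functions:
  [x^{2} e^{2 x y}]:  \frac{B^{2}}{2} = \frac{1}{2}
  [y^{2} e^{2 x y}]:  B^{2} = 1
  [x y e^{2 x y}]:  2 B^{2} = 2
  [x e^{y} e^{x y}]:  A B = -3
  [y e^{y} e^{x y}]:  2 A B = -6
  [e^{2 y}]:  \frac{A^{2}}{2} = \frac{9}{2}
These equations allow (A, B) = (-3, 1) or (3, -1).
Impose the point condition(s):
  u(0, 0) = -2  ⟹  A + B = -2
Only A = -3, B = 1 satisfies everything.
Hence u(x, y) = - 3 e^{y} + e^{x y}.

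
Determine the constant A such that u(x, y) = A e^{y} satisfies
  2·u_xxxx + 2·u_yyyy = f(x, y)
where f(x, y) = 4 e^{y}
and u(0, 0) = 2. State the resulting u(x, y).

Answer: u(x, y) = 2 e^{y}

Derivation:
Substitute the ansatz u = A e^{y} into the left-hand side.
Derivatives of the ansatz:
  u_xxxx = 0
  u_yyyy = A e^{y}
Term by term:
  2·u_xxxx = 0
  2·u_yyyy = 2 A e^{y}
So the left-hand side equals
  2 A e^{y}
This must equal f(x, y) = 4 e^{y} identically.
Matching coefficients of the independent functions:
  [e^{y}]:  2 A = 4
Solving: A = 2.
Check against the point condition:
  u(0, 0) = 2  ⟹  A = 2  ✓
Hence u(x, y) = 2 e^{y}.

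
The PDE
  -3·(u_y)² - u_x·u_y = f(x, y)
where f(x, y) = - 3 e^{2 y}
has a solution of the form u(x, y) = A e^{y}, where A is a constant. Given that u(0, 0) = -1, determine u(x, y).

Answer: u(x, y) = - e^{y}

Derivation:
Substitute the ansatz u = A e^{y} into the left-hand side.
Derivatives of the ansatz:
  u_y = A e^{y}
  u_x = 0
Term by term:
  -3·(u_y)² = - 3 A^{2} e^{2 y}
  -u_x·u_y = 0
So the left-hand side equals
  - 3 A^{2} e^{2 y}
This must equal f(x, y) = - 3 e^{2 y} identically.
Matching coefficients of the independent functions:
  [e^{2 y}]:  - 3 A^{2} = -3
These equations allow (A) = (-1) or (1).
Impose the point condition(s):
  u(0, 0) = -1  ⟹  A = -1
Only A = -1 satisfies everything.
Hence u(x, y) = - e^{y}.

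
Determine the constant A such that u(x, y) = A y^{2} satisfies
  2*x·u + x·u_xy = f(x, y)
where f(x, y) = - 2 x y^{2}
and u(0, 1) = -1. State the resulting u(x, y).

Substitute the ansatz u = A y^{2} into the left-hand side.
Derivatives of the ansatz:
  u_xy = 0
Term by term:
  2*x·u = 2 A x y^{2}
  x·u_xy = 0
So the left-hand side equals
  2 A x y^{2}
This must equal f(x, y) = - 2 x y^{2} identically.
Matching coefficients of the independent functions:
  [x y^{2}]:  2 A = -2
Solving: A = -1.
Check against the point condition:
  u(0, 1) = -1  ⟹  A = -1  ✓
Hence u(x, y) = - y^{2}.

Answer: u(x, y) = - y^{2}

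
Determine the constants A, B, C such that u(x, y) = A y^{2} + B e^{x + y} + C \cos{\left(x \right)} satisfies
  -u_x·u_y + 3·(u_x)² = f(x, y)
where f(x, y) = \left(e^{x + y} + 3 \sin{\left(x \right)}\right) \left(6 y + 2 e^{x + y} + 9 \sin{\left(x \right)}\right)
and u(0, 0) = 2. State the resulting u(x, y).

Answer: u(x, y) = 3 y^{2} - e^{x + y} + 3 \cos{\left(x \right)}

Derivation:
Substitute the ansatz u = A y^{2} + B e^{x + y} + C \cos{\left(x \right)} into the left-hand side.
Derivatives of the ansatz:
  u_x = B e^{x} e^{y} - C \sin{\left(x \right)}
  u_y = 2 A y + B e^{x} e^{y}
Term by term:
  -u_x·u_y = - 2 A B y e^{x} e^{y} + 2 A C y \sin{\left(x \right)} - B^{2} e^{2 x} e^{2 y} + B C e^{x} e^{y} \sin{\left(x \right)}
  3·(u_x)² = 3 B^{2} e^{2 x} e^{2 y} - 6 B C e^{x} e^{y} \sin{\left(x \right)} + 3 C^{2} \sin^{2}{\left(x \right)}
So the left-hand side equals
  - 2 A B y e^{x} e^{y} + 2 A C y \sin{\left(x \right)} + 2 B^{2} e^{2 x} e^{2 y} - 5 B C e^{x} e^{y} \sin{\left(x \right)} + 3 C^{2} \sin^{2}{\left(x \right)}
This must equal f(x, y) identically; expanded, f = 6 y e^{x} e^{y} + 18 y \sin{\left(x \right)} + 2 e^{2 x} e^{2 y} + 15 e^{x} e^{y} \sin{\left(x \right)} + 27 \sin^{2}{\left(x \right)}.
Matching coefficients of the independent functions:
  [y \sin{\left(x \right)}]:  2 A C = 18
  [e^{2 x} e^{2 y}]:  2 B^{2} = 2
  [y e^{x} e^{y}]:  - 2 A B = 6
  [e^{x} e^{y} \sin{\left(x \right)}]:  - 5 B C = 15
  [\sin^{2}{\left(x \right)}]:  3 C^{2} = 27
These equations allow (A, B, C) = (-3, 1, -3) or (3, -1, 3).
Impose the point condition(s):
  u(0, 0) = 2  ⟹  B + C = 2
Only A = 3, B = -1, C = 3 satisfies everything.
Hence u(x, y) = 3 y^{2} - e^{x + y} + 3 \cos{\left(x \right)}.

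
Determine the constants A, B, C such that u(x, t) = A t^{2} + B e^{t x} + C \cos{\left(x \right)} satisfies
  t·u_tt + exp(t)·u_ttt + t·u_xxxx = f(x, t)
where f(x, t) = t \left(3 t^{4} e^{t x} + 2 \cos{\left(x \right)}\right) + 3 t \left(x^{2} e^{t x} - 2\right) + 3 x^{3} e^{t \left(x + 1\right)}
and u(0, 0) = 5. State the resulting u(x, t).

Substitute the ansatz u = A t^{2} + B e^{t x} + C \cos{\left(x \right)} into the left-hand side.
Derivatives of the ansatz:
  u_tt = 2 A + B x^{2} e^{t x}
  u_ttt = B x^{3} e^{t x}
  u_xxxx = B t^{4} e^{t x} + C \cos{\left(x \right)}
Term by term:
  t·u_tt = 2 A t + B t x^{2} e^{t x}
  exp(t)·u_ttt = B x^{3} e^{t} e^{t x}
  t·u_xxxx = B t^{5} e^{t x} + C t \cos{\left(x \right)}
So the left-hand side equals
  2 A t + B t^{5} e^{t x} + B t x^{2} e^{t x} + B x^{3} e^{t} e^{t x} + C t \cos{\left(x \right)}
This must equal f(x, t) identically; expanded, f = 3 t^{5} e^{t x} + 3 t x^{2} e^{t x} + 2 t \cos{\left(x \right)} - 6 t + 3 x^{3} e^{t} e^{t x}.
Matching coefficients of the independent functions:
  [t]:  2 A = -6
  [t \cos{\left(x \right)}]:  C = 2
  [t^{5} e^{t x}, t x^{2} e^{t x}, x^{3} e^{t} e^{t x}]:  B = 3
Solving: A = -3, B = 3, C = 2.
Check against the point condition:
  u(0, 0) = 5  ⟹  B + C = 5  ✓
Hence u(x, t) = - 3 t^{2} + 3 e^{t x} + 2 \cos{\left(x \right)}.

Answer: u(x, t) = - 3 t^{2} + 3 e^{t x} + 2 \cos{\left(x \right)}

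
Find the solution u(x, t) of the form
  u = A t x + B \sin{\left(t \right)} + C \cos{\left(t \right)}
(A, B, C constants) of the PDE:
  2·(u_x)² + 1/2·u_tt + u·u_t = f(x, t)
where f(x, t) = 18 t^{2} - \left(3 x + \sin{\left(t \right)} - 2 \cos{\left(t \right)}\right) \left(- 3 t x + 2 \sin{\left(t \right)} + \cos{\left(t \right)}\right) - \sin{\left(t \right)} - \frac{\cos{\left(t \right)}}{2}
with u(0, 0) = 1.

Substitute the ansatz u = A t x + B \sin{\left(t \right)} + C \cos{\left(t \right)} into the left-hand side.
Derivatives of the ansatz:
  u_x = A t
  u_tt = - B \sin{\left(t \right)} - C \cos{\left(t \right)}
  u_t = A x + B \cos{\left(t \right)} - C \sin{\left(t \right)}
Term by term:
  2·(u_x)² = 2 A^{2} t^{2}
  1/2·u_tt = - \frac{B \sin{\left(t \right)}}{2} - \frac{C \cos{\left(t \right)}}{2}
  u·u_t = A^{2} t x^{2} + A B t x \cos{\left(t \right)} + A B x \sin{\left(t \right)} - A C t x \sin{\left(t \right)} + A C x \cos{\left(t \right)} + B^{2} \sin{\left(t \right)} \cos{\left(t \right)} - B C \sin^{2}{\left(t \right)} + B C \cos^{2}{\left(t \right)} - C^{2} \sin{\left(t \right)} \cos{\left(t \right)}
So the left-hand side equals
  2 A^{2} t^{2} + A^{2} t x^{2} + A B t x \cos{\left(t \right)} + A B x \sin{\left(t \right)} - A C t x \sin{\left(t \right)} + A C x \cos{\left(t \right)} + B^{2} \sin{\left(t \right)} \cos{\left(t \right)} - B C \sin^{2}{\left(t \right)} + B C \cos^{2}{\left(t \right)} - \frac{B \sin{\left(t \right)}}{2} - C^{2} \sin{\left(t \right)} \cos{\left(t \right)} - \frac{C \cos{\left(t \right)}}{2}
This must equal f(x, t) identically; expanded, f = 18 t^{2} + 9 t x^{2} + 3 t x \sin{\left(t \right)} - 6 t x \cos{\left(t \right)} - 6 x \sin{\left(t \right)} - 3 x \cos{\left(t \right)} - 2 \sin^{2}{\left(t \right)} + 3 \sin{\left(t \right)} \cos{\left(t \right)} - \sin{\left(t \right)} + 2 \cos^{2}{\left(t \right)} - \frac{\cos{\left(t \right)}}{2}.
Matching coefficients of the independent functions:
  [t^{2}]:  2 A^{2} = 18
  [t x^{2}]:  A^{2} = 9
  [x \sin{\left(t \right)}, t x \cos{\left(t \right)}]:  A B = -6
  [x \cos{\left(t \right)}]:  A C = -3
  [\sin{\left(t \right)} \cos{\left(t \right)}]:  B^{2} - C^{2} = 3
  [t x \sin{\left(t \right)}]:  - A C = 3
  [\sin{\left(t \right)}]:  - \frac{B}{2} = -1
  [\sin^{2}{\left(t \right)}]:  - B C = -2
  [\cos{\left(t \right)}]:  - \frac{C}{2} = - \frac{1}{2}
  [\cos^{2}{\left(t \right)}]:  B C = 2
Solving: A = -3, B = 2, C = 1.
Check against the point condition:
  u(0, 0) = 1  ⟹  C = 1  ✓
Hence u(x, t) = - 3 t x + 2 \sin{\left(t \right)} + \cos{\left(t \right)}.

Answer: u(x, t) = - 3 t x + 2 \sin{\left(t \right)} + \cos{\left(t \right)}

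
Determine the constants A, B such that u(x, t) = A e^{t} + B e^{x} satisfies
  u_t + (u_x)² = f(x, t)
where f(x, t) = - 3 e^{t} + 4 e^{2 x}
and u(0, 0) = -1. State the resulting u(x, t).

Substitute the ansatz u = A e^{t} + B e^{x} into the left-hand side.
Derivatives of the ansatz:
  u_t = A e^{t}
  u_x = B e^{x}
Term by term:
  u_t = A e^{t}
  (u_x)² = B^{2} e^{2 x}
So the left-hand side equals
  A e^{t} + B^{2} e^{2 x}
This must equal f(x, t) = - 3 e^{t} + 4 e^{2 x} identically.
Matching coefficients of the independent functions:
  [e^{t}]:  A = -3
  [e^{2 x}]:  B^{2} = 4
These equations allow (A, B) = (-3, -2) or (-3, 2).
Impose the point condition(s):
  u(0, 0) = -1  ⟹  A + B = -1
Only A = -3, B = 2 satisfies everything.
Hence u(x, t) = - 3 e^{t} + 2 e^{x}.

Answer: u(x, t) = - 3 e^{t} + 2 e^{x}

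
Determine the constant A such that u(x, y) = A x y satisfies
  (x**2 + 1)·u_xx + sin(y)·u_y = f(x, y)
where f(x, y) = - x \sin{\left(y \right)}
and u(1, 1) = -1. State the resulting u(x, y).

Substitute the ansatz u = A x y into the left-hand side.
Derivatives of the ansatz:
  u_xx = 0
  u_y = A x
Term by term:
  (x**2 + 1)·u_xx = 0
  sin(y)·u_y = A x \sin{\left(y \right)}
So the left-hand side equals
  A x \sin{\left(y \right)}
This must equal f(x, y) = - x \sin{\left(y \right)} identically.
Matching coefficients of the independent functions:
  [x \sin{\left(y \right)}]:  A = -1
Solving: A = -1.
Check against the point condition:
  u(1, 1) = -1  ⟹  A = -1  ✓
Hence u(x, y) = - x y.

Answer: u(x, y) = - x y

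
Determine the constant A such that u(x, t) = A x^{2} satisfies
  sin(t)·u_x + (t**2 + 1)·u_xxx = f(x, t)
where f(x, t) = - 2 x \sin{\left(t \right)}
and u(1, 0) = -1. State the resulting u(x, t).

Substitute the ansatz u = A x^{2} into the left-hand side.
Derivatives of the ansatz:
  u_x = 2 A x
  u_xxx = 0
Term by term:
  sin(t)·u_x = 2 A x \sin{\left(t \right)}
  (t**2 + 1)·u_xxx = 0
So the left-hand side equals
  2 A x \sin{\left(t \right)}
This must equal f(x, t) = - 2 x \sin{\left(t \right)} identically.
Matching coefficients of the independent functions:
  [x \sin{\left(t \right)}]:  2 A = -2
Solving: A = -1.
Check against the point condition:
  u(1, 0) = -1  ⟹  A = -1  ✓
Hence u(x, t) = - x^{2}.

Answer: u(x, t) = - x^{2}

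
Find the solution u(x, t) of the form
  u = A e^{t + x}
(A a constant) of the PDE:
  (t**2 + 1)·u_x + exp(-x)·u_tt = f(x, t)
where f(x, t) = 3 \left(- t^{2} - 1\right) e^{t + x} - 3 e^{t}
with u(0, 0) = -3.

Substitute the ansatz u = A e^{t + x} into the left-hand side.
Derivatives of the ansatz:
  u_x = A e^{t} e^{x}
  u_tt = A e^{t} e^{x}
Term by term:
  (t**2 + 1)·u_x = A t^{2} e^{t} e^{x} + A e^{t} e^{x}
  exp(-x)·u_tt = A e^{t}
So the left-hand side equals
  A t^{2} e^{t} e^{x} + A e^{t} e^{x} + A e^{t}
This must equal f(x, t) identically; expanded, f = - 3 t^{2} e^{t} e^{x} - 3 e^{t} e^{x} - 3 e^{t}.
Matching coefficients of the independent functions:
  [e^{t} e^{x}, t^{2} e^{t} e^{x}, e^{t}]:  A = -3
Solving: A = -3.
Check against the point condition:
  u(0, 0) = -3  ⟹  A = -3  ✓
Hence u(x, t) = - 3 e^{t + x}.

Answer: u(x, t) = - 3 e^{t + x}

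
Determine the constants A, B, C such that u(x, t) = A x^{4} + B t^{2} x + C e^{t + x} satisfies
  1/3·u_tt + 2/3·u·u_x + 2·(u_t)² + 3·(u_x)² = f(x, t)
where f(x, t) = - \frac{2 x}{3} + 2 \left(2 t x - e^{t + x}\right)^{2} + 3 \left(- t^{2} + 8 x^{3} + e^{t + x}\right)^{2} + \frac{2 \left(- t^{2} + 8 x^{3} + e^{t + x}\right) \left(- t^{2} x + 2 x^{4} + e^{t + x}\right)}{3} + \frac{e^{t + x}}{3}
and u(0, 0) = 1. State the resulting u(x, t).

Substitute the ansatz u = A x^{4} + B t^{2} x + C e^{t + x} into the left-hand side.
Derivatives of the ansatz:
  u_tt = 2 B x + C e^{t} e^{x}
  u_x = 4 A x^{3} + B t^{2} + C e^{t} e^{x}
  u_t = 2 B t x + C e^{t} e^{x}
Term by term:
  1/3·u_tt = \frac{2 B x}{3} + \frac{C e^{t} e^{x}}{3}
  2/3·u·u_x = \frac{8 A^{2} x^{7}}{3} + \frac{10 A B t^{2} x^{4}}{3} + \frac{2 A C x^{4} e^{t} e^{x}}{3} + \frac{8 A C x^{3} e^{t} e^{x}}{3} + \frac{2 B^{2} t^{4} x}{3} + \frac{2 B C t^{2} x e^{t} e^{x}}{3} + \frac{2 B C t^{2} e^{t} e^{x}}{3} + \frac{2 C^{2} e^{2 t} e^{2 x}}{3}
  2·(u_t)² = 8 B^{2} t^{2} x^{2} + 8 B C t x e^{t} e^{x} + 2 C^{2} e^{2 t} e^{2 x}
  3·(u_x)² = 48 A^{2} x^{6} + 24 A B t^{2} x^{3} + 24 A C x^{3} e^{t} e^{x} + 3 B^{2} t^{4} + 6 B C t^{2} e^{t} e^{x} + 3 C^{2} e^{2 t} e^{2 x}
So the left-hand side equals
  \frac{8 A^{2} x^{7}}{3} + 48 A^{2} x^{6} + \frac{10 A B t^{2} x^{4}}{3} + 24 A B t^{2} x^{3} + \frac{2 A C x^{4} e^{t} e^{x}}{3} + \frac{80 A C x^{3} e^{t} e^{x}}{3} + \frac{2 B^{2} t^{4} x}{3} + 3 B^{2} t^{4} + 8 B^{2} t^{2} x^{2} + \frac{2 B C t^{2} x e^{t} e^{x}}{3} + \frac{20 B C t^{2} e^{t} e^{x}}{3} + 8 B C t x e^{t} e^{x} + \frac{2 B x}{3} + \frac{17 C^{2} e^{2 t} e^{2 x}}{3} + \frac{C e^{t} e^{x}}{3}
This must equal f(x, t) identically; expanded, f = \frac{2 t^{4} x}{3} + 3 t^{4} - \frac{20 t^{2} x^{4}}{3} - 48 t^{2} x^{3} + 8 t^{2} x^{2} - \frac{2 t^{2} x e^{t} e^{x}}{3} - \frac{20 t^{2} e^{t} e^{x}}{3} - 8 t x e^{t} e^{x} + \frac{32 x^{7}}{3} + 192 x^{6} + \frac{4 x^{4} e^{t} e^{x}}{3} + \frac{160 x^{3} e^{t} e^{x}}{3} - \frac{2 x}{3} + \frac{17 e^{2 t} e^{2 x}}{3} + \frac{e^{t} e^{x}}{3}.
Matching coefficients of the independent functions:
(each divided by its leading coefficient; functions giving the same equation are listed together)
  [t^{4}, t^{2} x^{2}, t^{4} x]:  B^{2} - 1 = 0
  [x]:  B + 1 = 0
  [x^{6}, x^{7}]:  A^{2} - 4 = 0
  [t^{2} x^{3}, t^{2} x^{4}]:  A B + 2 = 0
  [e^{t} e^{x}]:  C - 1 = 0
  [e^{2 t} e^{2 x}]:  C^{2} - 1 = 0
  [t^{2} e^{t} e^{x}, t x e^{t} e^{x}, t^{2} x e^{t} e^{x}]:  B C + 1 = 0
  [x^{3} e^{t} e^{x}, x^{4} e^{t} e^{x}]:  A C - 2 = 0
Solving: A = 2, B = -1, C = 1.
Check against the point condition:
  u(0, 0) = 1  ⟹  C = 1  ✓
Hence u(x, t) = - t^{2} x + 2 x^{4} + e^{t + x}.

Answer: u(x, t) = - t^{2} x + 2 x^{4} + e^{t + x}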